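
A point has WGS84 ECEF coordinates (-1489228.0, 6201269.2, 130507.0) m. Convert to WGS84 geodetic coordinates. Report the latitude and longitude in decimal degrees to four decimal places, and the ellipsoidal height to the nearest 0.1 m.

λ = atan2(Y, X) = 103.50379991°; p = √(X²+Y²) = 6377581.0 m.
Bowring's method on WGS84 (a = 6378137 m, b = 6356752.314 m) gives φ = 1.18020044°, h = 788.190 m.

lat 1.1802°, lon 103.5038°, h 788.2 m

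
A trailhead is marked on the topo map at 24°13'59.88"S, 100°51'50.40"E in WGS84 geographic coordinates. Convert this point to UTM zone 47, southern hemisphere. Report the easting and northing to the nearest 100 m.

Zone 47 central meridian λ₀ = 6×47 − 183 = 99°; Δλ = +1.8640°.
Transverse Mercator on WGS84 with k₀ = 0.9996 gives E = 689268.382 m, N = 7318679.537 m.

E 689300 m, N 7318700 m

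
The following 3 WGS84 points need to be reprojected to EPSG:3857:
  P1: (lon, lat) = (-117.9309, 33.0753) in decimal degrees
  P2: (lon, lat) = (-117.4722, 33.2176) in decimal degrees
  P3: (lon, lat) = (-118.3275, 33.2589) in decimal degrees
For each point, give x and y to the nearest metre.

P1: x -13128008 m, y 3905303 m; P2: x -13076945 m, y 3924222 m; P3: x -13172157 m, y 3929719 m

Web Mercator: x = R·λ, y = R·ln tan(π/4+φ/2), R = 6378137 m.
P1 (33.0753°, -117.9309°) → (-13128007.737, 3905303.049) m.
P2 (33.2176°, -117.4722°) → (-13076945.486, 3924222.470) m.
P3 (33.2589°, -118.3275°) → (-13172157.047, 3929719.245) m.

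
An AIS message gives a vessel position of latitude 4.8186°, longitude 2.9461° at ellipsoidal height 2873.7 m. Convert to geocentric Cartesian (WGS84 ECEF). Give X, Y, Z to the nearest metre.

X 6350204 m, Y 326810 m, Z 532439 m

WGS84: a = 6378137 m, e² = 0.006694380; N(φ) = a/√(1−e²sin²φ) = 6378287.648 m.
X = (N+h)·cosφ·cosλ = 6350204.040 m; Y = (N+h)·cosφ·sinλ = 326810.135 m; Z = (N(1−e²)+h)·sinφ = 532439.304 m.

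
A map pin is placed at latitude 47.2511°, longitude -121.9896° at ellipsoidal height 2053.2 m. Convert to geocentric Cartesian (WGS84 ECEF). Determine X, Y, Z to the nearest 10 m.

WGS84: a = 6378137 m, e² = 0.006694380; N(φ) = a/√(1−e²sin²φ) = 6389680.595 m.
X = (N+h)·cosφ·cosλ = -2298452.307 m; Y = (N+h)·cosφ·sinλ = -3679778.707 m; Z = (N(1−e²)+h)·sinφ = 4662266.131 m.

X -2298450 m, Y -3679780 m, Z 4662270 m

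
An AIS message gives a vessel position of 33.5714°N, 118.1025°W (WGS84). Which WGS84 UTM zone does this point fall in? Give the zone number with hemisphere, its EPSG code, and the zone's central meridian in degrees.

Zone 11N (EPSG:32611), central meridian -117°

UTM zone = ⌊(λ + 180)/6⌋ + 1; -118.1025° ∈ [-120°, -114°) → zone 11.
Hemisphere: N (φ ≥ 0).
Central meridian λ₀ = 6×11 − 183 = -117°.
EPSG code: 32611.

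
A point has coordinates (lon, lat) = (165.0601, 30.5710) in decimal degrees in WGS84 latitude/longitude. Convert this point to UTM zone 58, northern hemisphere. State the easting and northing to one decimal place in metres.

Zone 58 central meridian λ₀ = 6×58 − 183 = 165°; Δλ = +0.0601°.
Transverse Mercator on WGS84 with k₀ = 0.9996 gives E = 505763.035 m, N = 3382061.073 m.

E 505763.0 m, N 3382061.1 m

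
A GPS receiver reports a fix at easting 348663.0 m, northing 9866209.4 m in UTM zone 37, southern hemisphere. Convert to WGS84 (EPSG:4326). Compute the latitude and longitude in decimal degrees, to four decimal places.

lat -1.2101°, lon 37.6398°

Zone 37S: λ₀ = 39°, k₀ = 0.9996, false easting 500000 m, false northing 10000000 m.
Meridian distance M = (N − FN)/k₀ = -133844.1 m.
Inverse transverse Mercator on WGS84 gives φ = -1.21010045°, λ = 37.63979976°.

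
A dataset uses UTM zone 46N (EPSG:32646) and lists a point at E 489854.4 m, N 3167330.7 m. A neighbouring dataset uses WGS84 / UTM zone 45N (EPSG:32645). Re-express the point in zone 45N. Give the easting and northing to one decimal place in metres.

UTM 46N → geographic: φ = 28.63300025°, λ = 92.89620021°.
UTM 45N (λ₀ = 87°) forward: E = 1076860.301 m, N = 3181582.073 m.

E 1076860.3 m, N 3181582.1 m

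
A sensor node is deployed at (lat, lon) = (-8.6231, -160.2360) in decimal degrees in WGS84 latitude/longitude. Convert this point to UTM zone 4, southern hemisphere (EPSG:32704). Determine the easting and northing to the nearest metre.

E 363998 m, N 9046596 m

Zone 4 central meridian λ₀ = 6×4 − 183 = -159°; Δλ = -1.2360°.
Transverse Mercator on WGS84 with k₀ = 0.9996 gives E = 363998.474 m, N = 9046596.448 m.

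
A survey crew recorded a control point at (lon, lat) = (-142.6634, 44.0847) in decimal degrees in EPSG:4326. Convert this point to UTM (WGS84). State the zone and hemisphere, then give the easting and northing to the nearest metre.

Zone 7N: E 366828 m, N 4882625 m

Longitude -142.6634° lies in the 6° band [-144°, -138°), giving zone 7; latitude is north of the equator, so 7N.
Zone 7 central meridian λ₀ = 6×7 − 183 = -141°; Δλ = -1.6634°.
Transverse Mercator on WGS84 with k₀ = 0.9996 gives E = 366827.624 m, N = 4882625.457 m.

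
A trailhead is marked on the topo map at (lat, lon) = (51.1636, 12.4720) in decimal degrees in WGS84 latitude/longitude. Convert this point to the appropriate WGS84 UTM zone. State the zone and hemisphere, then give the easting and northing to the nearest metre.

Longitude 12.4720° lies in the 6° band [12°, 18°), giving zone 33; latitude is north of the equator, so 33N.
Zone 33 central meridian λ₀ = 6×33 − 183 = 15°; Δλ = -2.5280°.
Transverse Mercator on WGS84 with k₀ = 0.9996 gives E = 323248.007 m, N = 5671056.301 m.

Zone 33N: E 323248 m, N 5671056 m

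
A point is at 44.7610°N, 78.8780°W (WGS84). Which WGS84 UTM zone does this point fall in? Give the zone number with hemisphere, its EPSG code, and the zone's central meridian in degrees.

UTM zone = ⌊(λ + 180)/6⌋ + 1; -78.8780° ∈ [-84°, -78°) → zone 17.
Hemisphere: N (φ ≥ 0).
Central meridian λ₀ = 6×17 − 183 = -81°.
EPSG code: 32617.

Zone 17N (EPSG:32617), central meridian -81°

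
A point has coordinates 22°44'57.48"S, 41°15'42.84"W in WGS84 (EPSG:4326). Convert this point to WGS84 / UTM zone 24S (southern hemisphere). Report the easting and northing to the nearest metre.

E 267729 m, N 7482459 m

Zone 24 central meridian λ₀ = 6×24 − 183 = -39°; Δλ = -2.2619°.
Transverse Mercator on WGS84 with k₀ = 0.9996 gives E = 267728.583 m, N = 7482458.661 m.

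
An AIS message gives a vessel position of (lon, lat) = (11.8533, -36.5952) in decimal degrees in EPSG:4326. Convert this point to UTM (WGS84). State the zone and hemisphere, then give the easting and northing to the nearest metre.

Longitude 11.8533° lies in the 6° band [6°, 12°), giving zone 32; latitude is south of the equator, so 32S.
Zone 32 central meridian λ₀ = 6×32 − 183 = 9°; Δλ = +2.8533°.
Transverse Mercator on WGS84 with k₀ = 0.9996 gives E = 755245.652 m, N = 5946241.158 m.

Zone 32S: E 755246 m, N 5946241 m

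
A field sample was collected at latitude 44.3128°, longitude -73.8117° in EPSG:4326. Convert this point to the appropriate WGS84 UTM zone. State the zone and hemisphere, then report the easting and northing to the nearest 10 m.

Zone 18N: E 594770 m, N 4907300 m

Longitude -73.8117° lies in the 6° band [-78°, -72°), giving zone 18; latitude is north of the equator, so 18N.
Zone 18 central meridian λ₀ = 6×18 − 183 = -75°; Δλ = +1.1883°.
Transverse Mercator on WGS84 with k₀ = 0.9996 gives E = 594769.115 m, N = 4907302.373 m.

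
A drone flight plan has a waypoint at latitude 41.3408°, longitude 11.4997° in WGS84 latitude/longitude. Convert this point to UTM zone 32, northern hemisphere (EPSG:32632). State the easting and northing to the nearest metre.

E 709151 m, N 4579605 m

Zone 32 central meridian λ₀ = 6×32 − 183 = 9°; Δλ = +2.4997°.
Transverse Mercator on WGS84 with k₀ = 0.9996 gives E = 709150.594 m, N = 4579604.881 m.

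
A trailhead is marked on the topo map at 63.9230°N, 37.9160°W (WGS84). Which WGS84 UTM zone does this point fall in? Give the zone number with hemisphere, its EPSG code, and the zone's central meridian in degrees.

Zone 24N (EPSG:32624), central meridian -39°

UTM zone = ⌊(λ + 180)/6⌋ + 1; -37.9160° ∈ [-42°, -36°) → zone 24.
Hemisphere: N (φ ≥ 0).
Central meridian λ₀ = 6×24 − 183 = -39°.
EPSG code: 32624.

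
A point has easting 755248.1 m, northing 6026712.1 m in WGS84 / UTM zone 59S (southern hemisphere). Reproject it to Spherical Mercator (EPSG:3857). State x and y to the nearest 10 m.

x 19350340 m, y -4282830 m

Unproject from UTM 59S (λ₀ = 171°) → φ = -35.87059981°, λ = 173.82709967°.
Web Mercator (R = 6378137 m): x = 19350344.221 m, y = -4282830.683 m.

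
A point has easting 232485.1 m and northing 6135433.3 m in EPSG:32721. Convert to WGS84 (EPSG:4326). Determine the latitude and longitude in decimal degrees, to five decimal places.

lat -34.88830°, lon -59.92720°

Zone 21S: λ₀ = -57°, k₀ = 0.9996, false easting 500000 m, false northing 10000000 m.
Meridian distance M = (N − FN)/k₀ = -3866113.1 m.
Inverse transverse Mercator on WGS84 gives φ = -34.88829962°, λ = -59.92720028°.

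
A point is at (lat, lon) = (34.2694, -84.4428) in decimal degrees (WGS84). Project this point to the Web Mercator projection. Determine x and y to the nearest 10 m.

Web Mercator is spherical with R = a = 6378137 m.
x = R·λ = 6378137 × -1.473804890 = -9400129.497 m.
y = R·ln tan(π/4 + φ/2) = 6378137 × 0.637338690 = 4065033.482 m.

x -9400130 m, y 4065030 m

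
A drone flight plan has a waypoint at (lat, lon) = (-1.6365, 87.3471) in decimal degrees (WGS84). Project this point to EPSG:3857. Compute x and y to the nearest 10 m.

Web Mercator is spherical with R = a = 6378137 m.
x = R·λ = 6378137 × 1.524494487 = 9723434.694 m.
y = R·ln tan(π/4 + φ/2) = 6378137 × -0.028566198 = -182199.122 m.

x 9723430 m, y -182200 m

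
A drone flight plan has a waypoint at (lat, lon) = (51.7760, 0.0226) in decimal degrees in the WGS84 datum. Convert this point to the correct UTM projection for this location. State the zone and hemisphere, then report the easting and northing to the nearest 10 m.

Longitude 0.0226° lies in the 6° band [0°, 6°), giving zone 31; latitude is north of the equator, so 31N.
Zone 31 central meridian λ₀ = 6×31 − 183 = 3°; Δλ = -2.9774°.
Transverse Mercator on WGS84 with k₀ = 0.9996 gives E = 294602.852 m, N = 5740319.004 m.

Zone 31N: E 294600 m, N 5740320 m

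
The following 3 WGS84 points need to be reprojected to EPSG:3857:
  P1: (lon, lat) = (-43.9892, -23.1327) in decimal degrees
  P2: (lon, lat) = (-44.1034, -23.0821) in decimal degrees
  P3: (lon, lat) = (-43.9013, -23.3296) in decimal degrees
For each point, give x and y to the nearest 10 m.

P1: x -4896860 m, y -2648070 m; P2: x -4909570 m, y -2641950 m; P3: x -4887070 m, y -2671930 m

Web Mercator: x = R·λ, y = R·ln tan(π/4+φ/2), R = 6378137 m.
P1 (-23.1327°, -43.9892°) → (-4896855.344, -2648074.366) m.
P2 (-23.0821°, -44.1034°) → (-4909568.030, -2641950.268) m.
P3 (-23.3296°, -43.9013°) → (-4887070.361, -2671927.147) m.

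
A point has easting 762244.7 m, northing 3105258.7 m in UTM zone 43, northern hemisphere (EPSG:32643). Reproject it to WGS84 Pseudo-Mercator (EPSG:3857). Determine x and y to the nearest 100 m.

Unproject from UTM 43N (λ₀ = 75°) → φ = 28.04680022°, λ = 77.66780051°.
Web Mercator (R = 6378137 m): x = 8645940.004 m, y = 3254875.508 m.

x 8645900 m, y 3254900 m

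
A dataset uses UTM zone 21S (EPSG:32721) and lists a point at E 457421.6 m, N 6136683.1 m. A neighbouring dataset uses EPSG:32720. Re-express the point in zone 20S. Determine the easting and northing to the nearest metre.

E 1005794 m, N 6122777 m

UTM 21S → geographic: φ = -34.91140044°, λ = -57.46610050°.
UTM 20S (λ₀ = -63°) forward: E = 1005794.087 m, N = 6122777.227 m.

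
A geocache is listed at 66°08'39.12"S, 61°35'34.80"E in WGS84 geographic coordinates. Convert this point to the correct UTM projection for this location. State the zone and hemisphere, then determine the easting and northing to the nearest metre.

Zone 41S: E 436506 m, N 2663304 m

Longitude 61.5930° lies in the 6° band [60°, 66°), giving zone 41; latitude is south of the equator, so 41S.
Zone 41 central meridian λ₀ = 6×41 − 183 = 63°; Δλ = -1.4070°.
Transverse Mercator on WGS84 with k₀ = 0.9996 gives E = 436506.174 m, N = 2663303.818 m.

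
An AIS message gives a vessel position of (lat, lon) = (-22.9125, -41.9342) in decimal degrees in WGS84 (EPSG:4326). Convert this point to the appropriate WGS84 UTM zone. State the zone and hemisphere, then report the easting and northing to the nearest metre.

Longitude -41.9342° lies in the 6° band [-42°, -36°), giving zone 24; latitude is south of the equator, so 24S.
Zone 24 central meridian λ₀ = 6×24 − 183 = -39°; Δλ = -2.9342°.
Transverse Mercator on WGS84 with k₀ = 0.9996 gives E = 199012.921 m, N = 7463164.091 m.

Zone 24S: E 199013 m, N 7463164 m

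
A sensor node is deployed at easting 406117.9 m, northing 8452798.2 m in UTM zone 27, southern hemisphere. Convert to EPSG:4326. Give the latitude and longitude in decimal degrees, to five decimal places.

lat -13.99370°, lon -21.86930°

Zone 27S: λ₀ = -21°, k₀ = 0.9996, false easting 500000 m, false northing 10000000 m.
Meridian distance M = (N − FN)/k₀ = -1547820.9 m.
Inverse transverse Mercator on WGS84 gives φ = -13.99370011°, λ = -21.86929961°.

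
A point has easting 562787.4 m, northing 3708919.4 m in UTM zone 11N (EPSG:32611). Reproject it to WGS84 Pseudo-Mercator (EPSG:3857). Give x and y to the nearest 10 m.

Unproject from UTM 11N (λ₀ = -117°) → φ = 33.51799969°, λ = -116.32389973°.
Web Mercator (R = 6378137 m): x = -12949117.285 m, y = 3964263.334 m.

x -12949120 m, y 3964260 m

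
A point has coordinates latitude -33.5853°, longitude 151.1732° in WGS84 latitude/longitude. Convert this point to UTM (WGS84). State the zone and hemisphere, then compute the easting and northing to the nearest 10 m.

Zone 56S: E 330470 m, N 6282330 m

Longitude 151.1732° lies in the 6° band [150°, 156°), giving zone 56; latitude is south of the equator, so 56S.
Zone 56 central meridian λ₀ = 6×56 − 183 = 153°; Δλ = -1.8268°.
Transverse Mercator on WGS84 with k₀ = 0.9996 gives E = 330472.376 m, N = 6282328.273 m.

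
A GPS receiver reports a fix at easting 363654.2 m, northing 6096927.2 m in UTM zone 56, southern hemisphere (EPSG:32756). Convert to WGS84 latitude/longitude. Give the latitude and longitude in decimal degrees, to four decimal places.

Zone 56S: λ₀ = 153°, k₀ = 0.9996, false easting 500000 m, false northing 10000000 m.
Meridian distance M = (N − FN)/k₀ = -3904634.7 m.
Inverse transverse Mercator on WGS84 gives φ = -35.26150010°, λ = 151.50109966°.

lat -35.2615°, lon 151.5011°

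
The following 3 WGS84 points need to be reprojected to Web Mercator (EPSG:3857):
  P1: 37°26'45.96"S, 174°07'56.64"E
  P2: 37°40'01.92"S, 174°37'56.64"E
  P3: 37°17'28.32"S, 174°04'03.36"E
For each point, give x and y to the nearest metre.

Web Mercator: x = R·λ, y = R·ln tan(π/4+φ/2), R = 6378137 m.
P1 (-37.4461°, 174.1324°) → (19384330.099, -4501471.134) m.
P2 (-37.6672°, 174.6324°) → (19439989.844, -4532518.425) m.
P3 (-37.2912°, 174.0676°) → (19377116.596, -4479774.413) m.

P1: x 19384330 m, y -4501471 m; P2: x 19439990 m, y -4532518 m; P3: x 19377117 m, y -4479774 m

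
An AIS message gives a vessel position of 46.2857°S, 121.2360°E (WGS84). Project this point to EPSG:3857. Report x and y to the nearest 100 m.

x 13495900 m, y -5826300 m

Web Mercator is spherical with R = a = 6378137 m.
x = R·λ = 6378137 × 2.115967372 = 13495929.786 m.
y = R·ln tan(π/4 + φ/2) = 6378137 × -0.913472327 = -5826251.649 m.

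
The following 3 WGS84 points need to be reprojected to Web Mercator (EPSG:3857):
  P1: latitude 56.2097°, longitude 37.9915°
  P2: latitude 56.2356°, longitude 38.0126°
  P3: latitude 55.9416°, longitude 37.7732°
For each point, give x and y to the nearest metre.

Web Mercator: x = R·λ, y = R·ln tan(π/4+φ/2), R = 6378137 m.
P1 (56.2097°, 37.9915°) → (4229194.434, 7600274.757) m.
P2 (56.2356°, 38.0126°) → (4231543.276, 7605460.631) m.
P3 (55.9416°, 37.7732°) → (4204893.390, 7546798.641) m.

P1: x 4229194 m, y 7600275 m; P2: x 4231543 m, y 7605461 m; P3: x 4204893 m, y 7546799 m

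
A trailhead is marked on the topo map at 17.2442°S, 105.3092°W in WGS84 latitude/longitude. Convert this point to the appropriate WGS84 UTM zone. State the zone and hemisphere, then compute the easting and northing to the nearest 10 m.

Zone 13S: E 467130 m, N 8093400 m

Longitude -105.3092° lies in the 6° band [-108°, -102°), giving zone 13; latitude is south of the equator, so 13S.
Zone 13 central meridian λ₀ = 6×13 − 183 = -105°; Δλ = -0.3092°.
Transverse Mercator on WGS84 with k₀ = 0.9996 gives E = 467130.540 m, N = 8093403.725 m.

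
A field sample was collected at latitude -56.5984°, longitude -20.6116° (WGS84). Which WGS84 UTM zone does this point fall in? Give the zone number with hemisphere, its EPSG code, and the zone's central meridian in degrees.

UTM zone = ⌊(λ + 180)/6⌋ + 1; -20.6116° ∈ [-24°, -18°) → zone 27.
Hemisphere: S (φ < 0).
Central meridian λ₀ = 6×27 − 183 = -21°.
EPSG code: 32727.

Zone 27S (EPSG:32727), central meridian -21°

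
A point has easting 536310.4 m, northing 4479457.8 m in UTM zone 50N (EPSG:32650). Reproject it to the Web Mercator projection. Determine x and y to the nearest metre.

x 13072059 m, y 4933747 m

Unproject from UTM 50N (λ₀ = 117°) → φ = 40.46499976°, λ = 117.42829978°.
Web Mercator (R = 6378137 m): x = 13072058.536 m, y = 4933746.658 m.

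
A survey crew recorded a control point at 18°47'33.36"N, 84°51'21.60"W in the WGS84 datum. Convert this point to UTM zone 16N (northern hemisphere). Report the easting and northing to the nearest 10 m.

E 725980 m, N 2079240 m

Zone 16 central meridian λ₀ = 6×16 − 183 = -87°; Δλ = +2.1440°.
Transverse Mercator on WGS84 with k₀ = 0.9996 gives E = 725975.946 m, N = 2079241.826 m.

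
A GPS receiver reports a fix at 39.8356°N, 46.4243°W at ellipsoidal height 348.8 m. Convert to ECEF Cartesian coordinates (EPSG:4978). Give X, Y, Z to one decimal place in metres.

WGS84: a = 6378137 m, e² = 0.006694380; N(φ) = a/√(1−e²sin²φ) = 6386915.620 m.
X = (N+h)·cosφ·cosλ = 3380862.491 m; Y = (N+h)·cosφ·sinλ = -3553271.739 m; Z = (N(1−e²)+h)·sinφ = 4064208.947 m.

X 3380862.5 m, Y -3553271.7 m, Z 4064208.9 m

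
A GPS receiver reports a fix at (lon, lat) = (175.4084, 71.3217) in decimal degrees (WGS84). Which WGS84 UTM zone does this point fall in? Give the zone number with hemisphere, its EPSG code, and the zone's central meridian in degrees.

Zone 60N (EPSG:32660), central meridian 177°

UTM zone = ⌊(λ + 180)/6⌋ + 1; 175.4084° ∈ [174°, 180°) → zone 60.
Hemisphere: N (φ ≥ 0).
Central meridian λ₀ = 6×60 − 183 = 177°.
EPSG code: 32660.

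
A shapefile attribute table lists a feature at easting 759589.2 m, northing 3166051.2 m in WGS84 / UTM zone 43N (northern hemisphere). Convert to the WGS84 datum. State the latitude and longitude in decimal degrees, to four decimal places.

lat 28.5955°, lon 77.6544°

Zone 43N: λ₀ = 75°, k₀ = 0.9996, false easting 500000 m.
Meridian distance M = (N − FN)/k₀ = 3167318.1 m.
Inverse transverse Mercator on WGS84 gives φ = 28.59550025°, λ = 77.65440033°.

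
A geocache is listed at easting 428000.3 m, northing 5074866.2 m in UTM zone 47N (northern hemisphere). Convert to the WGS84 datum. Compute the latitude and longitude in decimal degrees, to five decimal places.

lat 45.82360°, lon 98.07310°

Zone 47N: λ₀ = 99°, k₀ = 0.9996, false easting 500000 m.
Meridian distance M = (N − FN)/k₀ = 5076897.0 m.
Inverse transverse Mercator on WGS84 gives φ = 45.82359955°, λ = 98.07309951°.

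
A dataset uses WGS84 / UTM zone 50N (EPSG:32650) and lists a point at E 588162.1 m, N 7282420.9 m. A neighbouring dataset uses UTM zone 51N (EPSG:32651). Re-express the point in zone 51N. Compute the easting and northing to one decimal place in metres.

E 312248.6 m, N 7287176.1 m

UTM 50N → geographic: φ = 65.65160045°, λ = 118.91659960°.
UTM 51N (λ₀ = 123°) forward: E = 312248.622 m, N = 7287176.124 m.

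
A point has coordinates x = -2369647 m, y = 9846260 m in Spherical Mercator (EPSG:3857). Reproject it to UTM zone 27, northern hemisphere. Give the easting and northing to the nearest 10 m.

E 486920 m, N 7307460 m

Web Mercator inverse (R = 6378137 m) → φ = 65.88800087°, λ = -21.28690118°.
UTM 27N forward: E = 486921.496 m, N = 7307456.283 m.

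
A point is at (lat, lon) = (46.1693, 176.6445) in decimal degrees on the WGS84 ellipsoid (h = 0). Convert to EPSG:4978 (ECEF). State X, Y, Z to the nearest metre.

X -4417178 m, Y 258986 m, Z 4578300 m

WGS84: a = 6378137 m, e² = 0.006694380; N(φ) = a/√(1−e²sin²φ) = 6389276.100 m.
X = (N+h)·cosφ·cosλ = -4417178.266 m; Y = (N+h)·cosφ·sinλ = 258986.097 m; Z = (N(1−e²)+h)·sinφ = 4578299.741 m.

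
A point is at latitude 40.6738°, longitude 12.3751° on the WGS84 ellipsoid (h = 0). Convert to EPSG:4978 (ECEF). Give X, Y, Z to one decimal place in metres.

WGS84: a = 6378137 m, e² = 0.006694380; N(φ) = a/√(1−e²sin²φ) = 6387224.950 m.
X = (N+h)·cosφ·cosλ = 4731724.286 m; Y = (N+h)·cosφ·sinλ = 1038181.511 m; Z = (N(1−e²)+h)·sinφ = 4135016.526 m.

X 4731724.3 m, Y 1038181.5 m, Z 4135016.5 m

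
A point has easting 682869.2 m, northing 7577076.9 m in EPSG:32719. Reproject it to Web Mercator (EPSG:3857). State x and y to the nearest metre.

Unproject from UTM 19S (λ₀ = -69°) → φ = -21.90100037°, λ = -67.22980032°.
Web Mercator (R = 6378137 m): x = -7483987.138 m, y = -2499643.289 m.

x -7483987 m, y -2499643 m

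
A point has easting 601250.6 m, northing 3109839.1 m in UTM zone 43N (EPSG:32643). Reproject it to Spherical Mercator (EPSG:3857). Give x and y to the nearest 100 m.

Unproject from UTM 43N (λ₀ = 75°) → φ = 28.11020041°, λ = 76.03079977°.
Web Mercator (R = 6378137 m): x = 8463709.916 m, y = 3262874.658 m.

x 8463700 m, y 3262900 m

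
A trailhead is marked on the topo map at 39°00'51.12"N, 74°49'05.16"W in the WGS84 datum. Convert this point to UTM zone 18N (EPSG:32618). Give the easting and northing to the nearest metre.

E 515748 m, N 4318368 m

Zone 18 central meridian λ₀ = 6×18 − 183 = -75°; Δλ = +0.1819°.
Transverse Mercator on WGS84 with k₀ = 0.9996 gives E = 515747.897 m, N = 4318368.111 m.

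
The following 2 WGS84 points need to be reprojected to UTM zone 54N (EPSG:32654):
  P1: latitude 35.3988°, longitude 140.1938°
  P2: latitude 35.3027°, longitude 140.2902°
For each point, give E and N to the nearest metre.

UTM zone 54N: λ₀ = 141°, k₀ = 0.9996.
P1 (35.3988°, 140.1938°) → (426790.828, 3917568.292) m.
P2 (35.3027°, 140.2902°) → (435468.452, 3906843.187) m.

P1: E 426791 m, N 3917568 m; P2: E 435468 m, N 3906843 m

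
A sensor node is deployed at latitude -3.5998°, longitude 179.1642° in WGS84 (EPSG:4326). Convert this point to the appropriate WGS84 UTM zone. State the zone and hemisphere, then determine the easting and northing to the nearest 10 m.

Zone 60S: E 740410 m, N 9601820 m

Longitude 179.1642° lies in the 6° band [174°, 180°), giving zone 60; latitude is south of the equator, so 60S.
Zone 60 central meridian λ₀ = 6×60 − 183 = 177°; Δλ = +2.1642°.
Transverse Mercator on WGS84 with k₀ = 0.9996 gives E = 740406.399 m, N = 9601823.508 m.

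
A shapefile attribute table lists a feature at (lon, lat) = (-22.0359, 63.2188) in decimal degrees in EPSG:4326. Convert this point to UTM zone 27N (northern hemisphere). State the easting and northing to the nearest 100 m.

E 447900 m, N 7010400 m

Zone 27 central meridian λ₀ = 6×27 − 183 = -21°; Δλ = -1.0359°.
Transverse Mercator on WGS84 with k₀ = 0.9996 gives E = 447923.803 m, N = 7010387.934 m.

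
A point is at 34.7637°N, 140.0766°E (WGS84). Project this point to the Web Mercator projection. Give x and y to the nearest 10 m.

x 15593260 m, y 4131820 m

Web Mercator is spherical with R = a = 6378137 m.
x = R·λ = 6378137 × 2.444797875 = 15593255.784 m.
y = R·ln tan(π/4 + φ/2) = 6378137 × 0.647809087 = 4131815.105 m.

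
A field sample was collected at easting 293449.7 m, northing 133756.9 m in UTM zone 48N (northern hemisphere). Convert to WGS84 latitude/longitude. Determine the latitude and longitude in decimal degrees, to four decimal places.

Zone 48N: λ₀ = 105°, k₀ = 0.9996, false easting 500000 m.
Meridian distance M = (N − FN)/k₀ = 133810.4 m.
Inverse transverse Mercator on WGS84 gives φ = 1.20949967°, λ = 103.14370044°.

lat 1.2095°, lon 103.1437°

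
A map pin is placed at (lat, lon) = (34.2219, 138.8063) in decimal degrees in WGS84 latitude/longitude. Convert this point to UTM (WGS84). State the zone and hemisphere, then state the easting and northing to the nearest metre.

Zone 54N: E 297927 m, N 3788936 m

Longitude 138.8063° lies in the 6° band [138°, 144°), giving zone 54; latitude is north of the equator, so 54N.
Zone 54 central meridian λ₀ = 6×54 − 183 = 141°; Δλ = -2.1937°.
Transverse Mercator on WGS84 with k₀ = 0.9996 gives E = 297926.561 m, N = 3788936.488 m.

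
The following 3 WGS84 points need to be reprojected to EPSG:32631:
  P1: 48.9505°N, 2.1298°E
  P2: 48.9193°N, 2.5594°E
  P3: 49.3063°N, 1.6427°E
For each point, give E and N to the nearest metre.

UTM zone 31N: λ₀ = 3°, k₀ = 0.9996.
P1 (48.9505°, 2.1298°) → (436288.659, 5422318.007) m.
P2 (48.9193°, 2.5594°) → (467721.414, 5418578.361) m.
P3 (49.3063°, 1.6427°) → (401335.215, 5462392.763) m.

P1: E 436289 m, N 5422318 m; P2: E 467721 m, N 5418578 m; P3: E 401335 m, N 5462393 m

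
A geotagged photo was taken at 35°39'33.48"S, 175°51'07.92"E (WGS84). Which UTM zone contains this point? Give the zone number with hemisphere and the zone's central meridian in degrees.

Zone 60S, central meridian 177°

UTM zone = ⌊(λ + 180)/6⌋ + 1; 175.8522° ∈ [174°, 180°) → zone 60.
Hemisphere: S (φ < 0).
Central meridian λ₀ = 6×60 − 183 = 177°.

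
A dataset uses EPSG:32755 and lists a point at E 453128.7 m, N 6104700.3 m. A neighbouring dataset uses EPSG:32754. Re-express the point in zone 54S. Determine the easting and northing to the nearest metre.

E 999564 m, N 6091013 m

UTM 55S → geographic: φ = -35.19959988°, λ = 146.48510010°.
UTM 54S (λ₀ = 141°) forward: E = 999563.538 m, N = 6091013.117 m.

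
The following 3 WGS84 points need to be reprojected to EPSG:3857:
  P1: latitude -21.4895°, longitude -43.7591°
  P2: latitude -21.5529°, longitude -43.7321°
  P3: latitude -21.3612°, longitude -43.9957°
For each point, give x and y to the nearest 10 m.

Web Mercator: x = R·λ, y = R·ln tan(π/4+φ/2), R = 6378137 m.
P1 (-21.4895°, -43.7591°) → (-4871240.730, -2450342.864) m.
P2 (-21.5529°, -43.7321°) → (-4868235.103, -2457929.442) m.
P3 (-21.3612°, -43.9957°) → (-4897578.921, -2435000.311) m.

P1: x -4871240 m, y -2450340 m; P2: x -4868240 m, y -2457930 m; P3: x -4897580 m, y -2435000 m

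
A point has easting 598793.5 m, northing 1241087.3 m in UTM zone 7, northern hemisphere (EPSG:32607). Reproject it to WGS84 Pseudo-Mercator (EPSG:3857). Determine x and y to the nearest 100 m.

Unproject from UTM 7N (λ₀ = -141°) → φ = 11.22570023°, λ = -140.09500022°.
Web Mercator (R = 6378137 m): x = -15595304.087 m, y = 1257711.761 m.

x -15595300 m, y 1257700 m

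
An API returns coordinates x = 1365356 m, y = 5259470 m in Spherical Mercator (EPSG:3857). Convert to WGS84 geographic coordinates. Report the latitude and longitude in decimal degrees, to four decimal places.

R = 6378137 m. λ = x/R = 12.26520163°.
φ = 2·arctan(exp(y/R)) − 90° = 2·arctan(2.28099) − 90° = 42.65410219°.

lat 42.6541°, lon 12.2652°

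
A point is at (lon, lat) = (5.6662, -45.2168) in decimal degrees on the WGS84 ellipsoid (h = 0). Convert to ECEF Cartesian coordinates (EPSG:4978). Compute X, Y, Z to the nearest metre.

X 4478532 m, Y 444349 m, Z -4504353 m

WGS84: a = 6378137 m, e² = 0.006694380; N(φ) = a/√(1−e²sin²φ) = 6388919.479 m.
X = (N+h)·cosφ·cosλ = 4478532.172 m; Y = (N+h)·cosφ·sinλ = 444348.793 m; Z = (N(1−e²)+h)·sinφ = -4504353.045 m.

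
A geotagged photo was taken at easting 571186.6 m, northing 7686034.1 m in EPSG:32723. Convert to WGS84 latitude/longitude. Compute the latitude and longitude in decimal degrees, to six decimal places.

lat -20.924700°, lon -44.315400°

Zone 23S: λ₀ = -45°, k₀ = 0.9996, false easting 500000 m, false northing 10000000 m.
Meridian distance M = (N − FN)/k₀ = -2314891.9 m.
Inverse transverse Mercator on WGS84 gives φ = -20.92469991°, λ = -44.31539961°.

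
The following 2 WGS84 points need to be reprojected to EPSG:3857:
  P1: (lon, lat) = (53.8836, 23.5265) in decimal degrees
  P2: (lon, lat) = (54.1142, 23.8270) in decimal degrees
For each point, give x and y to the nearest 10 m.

P1: x 5998290 m, y 2695820 m; P2: x 6023970 m, y 2732340 m

Web Mercator: x = R·λ, y = R·ln tan(π/4+φ/2), R = 6378137 m.
P1 (23.5265°, 53.8836°) → (5998294.914, 2695815.308) m.
P2 (23.8270°, 54.1142°) → (6023965.189, 2732341.431) m.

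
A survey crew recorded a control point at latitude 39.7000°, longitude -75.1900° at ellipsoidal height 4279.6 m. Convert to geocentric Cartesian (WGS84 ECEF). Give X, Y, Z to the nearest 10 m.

WGS84: a = 6378137 m, e² = 0.006694380; N(φ) = a/√(1−e²sin²φ) = 6386865.730 m.
X = (N+h)·cosφ·cosλ = 1256944.506 m; Y = (N+h)·cosφ·sinλ = -4753984.244 m; Z = (N(1−e²)+h)·sinφ = 4055146.729 m.

X 1256940 m, Y -4753980 m, Z 4055150 m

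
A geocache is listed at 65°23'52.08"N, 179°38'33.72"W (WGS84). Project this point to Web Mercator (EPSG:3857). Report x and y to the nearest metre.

Web Mercator is spherical with R = a = 6378137 m.
x = R·λ = 6378137 × -3.135356592 = -19997733.889 m.
y = R·ln tan(π/4 + φ/2) = 6378137 × 1.523006249 = 9713942.509 m.

x -19997734 m, y 9713943 m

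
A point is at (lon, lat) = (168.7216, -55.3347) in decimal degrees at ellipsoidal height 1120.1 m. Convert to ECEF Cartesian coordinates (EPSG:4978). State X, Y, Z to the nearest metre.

X -3566417 m, Y 711242 m, Z -5223588 m

WGS84: a = 6378137 m, e² = 0.006694380; N(φ) = a/√(1−e²sin²φ) = 6392628.462 m.
X = (N+h)·cosφ·cosλ = -3566416.689 m; Y = (N+h)·cosφ·sinλ = 711242.291 m; Z = (N(1−e²)+h)·sinφ = -5223587.561 m.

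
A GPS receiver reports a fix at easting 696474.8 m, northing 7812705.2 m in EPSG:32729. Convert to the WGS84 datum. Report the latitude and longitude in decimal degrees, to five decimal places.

lat -19.77160°, lon -7.12470°

Zone 29S: λ₀ = -9°, k₀ = 0.9996, false easting 500000 m, false northing 10000000 m.
Meridian distance M = (N − FN)/k₀ = -2188170.1 m.
Inverse transverse Mercator on WGS84 gives φ = -19.77159989°, λ = -7.12470001°.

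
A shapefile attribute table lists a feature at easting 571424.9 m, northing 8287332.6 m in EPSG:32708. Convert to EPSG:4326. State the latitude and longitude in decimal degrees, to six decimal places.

lat -15.490300°, lon -134.334100°

Zone 8S: λ₀ = -135°, k₀ = 0.9996, false easting 500000 m, false northing 10000000 m.
Meridian distance M = (N − FN)/k₀ = -1713352.7 m.
Inverse transverse Mercator on WGS84 gives φ = -15.49030018°, λ = -134.33409982°.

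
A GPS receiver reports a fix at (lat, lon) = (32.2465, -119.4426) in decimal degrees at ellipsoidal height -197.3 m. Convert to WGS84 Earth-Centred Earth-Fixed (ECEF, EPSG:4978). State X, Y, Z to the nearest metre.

X -2654061 m, Y -4702022 m, Z 3383476 m

WGS84: a = 6378137 m, e² = 0.006694380; N(φ) = a/√(1−e²sin²φ) = 6384223.487 m.
X = (N+h)·cosφ·cosλ = -2654061.181 m; Y = (N+h)·cosφ·sinλ = -4702022.061 m; Z = (N(1−e²)+h)·sinφ = 3383475.590 m.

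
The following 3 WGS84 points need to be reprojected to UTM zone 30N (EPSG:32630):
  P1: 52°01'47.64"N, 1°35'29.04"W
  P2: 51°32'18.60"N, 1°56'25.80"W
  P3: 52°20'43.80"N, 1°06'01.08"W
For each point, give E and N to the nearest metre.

UTM zone 30N: λ₀ = -3°, k₀ = 0.9996.
P1 (52.0299°, -1.5914°) → (596634.362, 5765300.298) m.
P2 (51.5385°, -1.9405°) → (573479.874, 5710242.898) m.
P3 (52.3455°, -1.1003°) → (629403.050, 5801165.521) m.

P1: E 596634 m, N 5765300 m; P2: E 573480 m, N 5710243 m; P3: E 629403 m, N 5801166 m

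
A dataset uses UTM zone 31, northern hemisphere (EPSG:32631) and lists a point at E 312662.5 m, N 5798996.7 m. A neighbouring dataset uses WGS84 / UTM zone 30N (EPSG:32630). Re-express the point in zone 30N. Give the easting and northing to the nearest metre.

UTM 31N → geographic: φ = 52.30930004°, λ = 0.25189980°.
UTM 30N (λ₀ = -3°) forward: E = 721672.844 m, N = 5800420.648 m.

E 721673 m, N 5800421 m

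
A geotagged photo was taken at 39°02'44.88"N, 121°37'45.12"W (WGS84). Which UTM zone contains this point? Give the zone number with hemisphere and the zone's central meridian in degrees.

UTM zone = ⌊(λ + 180)/6⌋ + 1; -121.6292° ∈ [-126°, -120°) → zone 10.
Hemisphere: N (φ ≥ 0).
Central meridian λ₀ = 6×10 − 183 = -123°.

Zone 10N, central meridian -123°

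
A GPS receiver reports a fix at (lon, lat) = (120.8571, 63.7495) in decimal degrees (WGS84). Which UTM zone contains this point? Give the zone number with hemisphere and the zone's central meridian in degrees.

UTM zone = ⌊(λ + 180)/6⌋ + 1; 120.8571° ∈ [120°, 126°) → zone 51.
Hemisphere: N (φ ≥ 0).
Central meridian λ₀ = 6×51 − 183 = 123°.

Zone 51N, central meridian 123°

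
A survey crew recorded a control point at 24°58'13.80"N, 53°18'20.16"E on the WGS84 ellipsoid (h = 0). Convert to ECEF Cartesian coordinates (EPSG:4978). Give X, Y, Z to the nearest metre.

X 3457044 m, Y 4638926 m, Z 2676112 m

WGS84: a = 6378137 m, e² = 0.006694380; N(φ) = a/√(1−e²sin²φ) = 6381945.025 m.
X = (N+h)·cosφ·cosλ = 3457043.783 m; Y = (N+h)·cosφ·sinλ = 4638926.216 m; Z = (N(1−e²)+h)·sinφ = 2676112.481 m.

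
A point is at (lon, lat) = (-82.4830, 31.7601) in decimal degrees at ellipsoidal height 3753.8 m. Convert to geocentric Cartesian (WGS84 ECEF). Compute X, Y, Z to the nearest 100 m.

WGS84: a = 6378137 m, e² = 0.006694380; N(φ) = a/√(1−e²sin²φ) = 6384060.125 m.
X = (N+h)·cosφ·cosλ = 710524.480 m; Y = (N+h)·cosφ·sinλ = -5384623.068 m; Z = (N(1−e²)+h)·sinφ = 3339818.720 m.

X 710500 m, Y -5384600 m, Z 3339800 m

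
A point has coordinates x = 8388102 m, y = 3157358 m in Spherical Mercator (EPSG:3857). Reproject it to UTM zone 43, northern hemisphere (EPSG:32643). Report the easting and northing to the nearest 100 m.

E 534800 m, N 3016500 m

Web Mercator inverse (R = 6378137 m) → φ = 27.27089933°, λ = 75.35160231°.
UTM 43N forward: E = 534800.436 m, N = 3016489.339 m.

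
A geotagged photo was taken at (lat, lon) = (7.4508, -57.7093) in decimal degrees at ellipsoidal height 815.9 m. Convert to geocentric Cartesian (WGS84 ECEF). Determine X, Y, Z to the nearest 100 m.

X 3379200 m, Y -5347200 m, Z 821700 m

WGS84: a = 6378137 m, e² = 0.006694380; N(φ) = a/√(1−e²sin²φ) = 6378496.023 m.
X = (N+h)·cosφ·cosλ = 3379150.486 m; Y = (N+h)·cosφ·sinλ = -5347208.929 m; Z = (N(1−e²)+h)·sinφ = 821698.801 m.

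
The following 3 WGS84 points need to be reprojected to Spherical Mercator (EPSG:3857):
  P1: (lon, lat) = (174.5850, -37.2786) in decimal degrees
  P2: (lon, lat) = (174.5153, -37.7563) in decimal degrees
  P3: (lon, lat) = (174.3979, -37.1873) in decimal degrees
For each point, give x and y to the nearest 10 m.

P1: x 19434710 m, y -4478010 m; P2: x 19426950 m, y -4545060 m; P3: x 19413890 m, y -4465250 m

Web Mercator: x = R·λ, y = R·ln tan(π/4+φ/2), R = 6378137 m.
P1 (-37.2786°, 174.5850°) → (19434713.300, -4478011.508) m.
P2 (-37.7563°, 174.5153°) → (19426954.332, -4545056.148) m.
P3 (-37.1873°, 174.3979°) → (19413885.423, -4465246.247) m.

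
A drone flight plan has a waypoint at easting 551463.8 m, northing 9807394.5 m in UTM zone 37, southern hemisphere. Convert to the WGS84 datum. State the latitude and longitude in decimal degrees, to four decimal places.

Zone 37S: λ₀ = 39°, k₀ = 0.9996, false easting 500000 m, false northing 10000000 m.
Meridian distance M = (N − FN)/k₀ = -192682.6 m.
Inverse transverse Mercator on WGS84 gives φ = -1.74249982°, λ = 39.46269966°.

lat -1.7425°, lon 39.4627°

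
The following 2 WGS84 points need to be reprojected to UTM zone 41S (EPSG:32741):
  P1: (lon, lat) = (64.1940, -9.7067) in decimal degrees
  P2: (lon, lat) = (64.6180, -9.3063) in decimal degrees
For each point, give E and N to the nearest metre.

P1: E 630982 m, N 8926785 m; P2: E 677711 m, N 8970878 m

UTM zone 41S: λ₀ = 63°, k₀ = 0.9996.
P1 (-9.7067°, 64.1940°) → (630981.682, 8926785.374) m.
P2 (-9.3063°, 64.6180°) → (677711.246, 8970878.010) m.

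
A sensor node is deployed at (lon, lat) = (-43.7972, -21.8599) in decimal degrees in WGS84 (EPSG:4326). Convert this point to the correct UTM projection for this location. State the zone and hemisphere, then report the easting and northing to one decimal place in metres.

Longitude -43.7972° lies in the 6° band [-48°, -42°), giving zone 23; latitude is south of the equator, so 23S.
Zone 23 central meridian λ₀ = 6×23 − 183 = -45°; Δλ = +1.2028°.
Transverse Mercator on WGS84 with k₀ = 0.9996 gives E = 624282.253 m, N = 7582194.245 m.

Zone 23S: E 624282.3 m, N 7582194.2 m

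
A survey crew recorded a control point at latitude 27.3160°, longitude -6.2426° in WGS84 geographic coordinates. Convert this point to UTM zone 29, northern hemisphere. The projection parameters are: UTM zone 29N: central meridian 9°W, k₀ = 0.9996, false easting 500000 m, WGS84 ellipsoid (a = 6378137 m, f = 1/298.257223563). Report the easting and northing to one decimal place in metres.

E 772868.5 m, N 3024450.6 m

Zone 29 central meridian λ₀ = 6×29 − 183 = -9°; Δλ = +2.7574°.
Transverse Mercator on WGS84 with k₀ = 0.9996 gives E = 772868.507 m, N = 3024450.574 m.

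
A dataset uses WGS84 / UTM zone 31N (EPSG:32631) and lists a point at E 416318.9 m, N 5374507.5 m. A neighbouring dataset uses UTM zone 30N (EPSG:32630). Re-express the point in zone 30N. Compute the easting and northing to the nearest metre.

UTM 31N → geographic: φ = 48.51810012°, λ = 1.86680017°.
UTM 30N (λ₀ = -3°) forward: E = 859338.644 m, N = 5385333.810 m.

E 859339 m, N 5385334 m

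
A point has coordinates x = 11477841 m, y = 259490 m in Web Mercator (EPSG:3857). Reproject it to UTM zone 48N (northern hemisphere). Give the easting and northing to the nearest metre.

E 289513 m, N 257722 m

Web Mercator inverse (R = 6378137 m) → φ = 2.33039554°, λ = 103.10719999°.
UTM 48N forward: E = 289513.356 m, N = 257721.563 m.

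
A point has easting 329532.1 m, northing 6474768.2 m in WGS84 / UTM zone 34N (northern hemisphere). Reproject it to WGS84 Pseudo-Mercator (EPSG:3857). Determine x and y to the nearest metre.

x 2013157 m, y 8047677 m

Unproject from UTM 34N (λ₀ = 21°) → φ = 58.38050004°, λ = 18.08449978°.
Web Mercator (R = 6378137 m): x = 2013157.307 m, y = 8047677.087 m.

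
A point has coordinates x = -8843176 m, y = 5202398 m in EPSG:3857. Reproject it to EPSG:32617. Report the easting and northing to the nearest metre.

E 628670 m, N 4681589 m

Web Mercator inverse (R = 6378137 m) → φ = 42.27590039°, λ = -79.43960161°.
UTM 17N forward: E = 628670.291 m, N = 4681588.667 m.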